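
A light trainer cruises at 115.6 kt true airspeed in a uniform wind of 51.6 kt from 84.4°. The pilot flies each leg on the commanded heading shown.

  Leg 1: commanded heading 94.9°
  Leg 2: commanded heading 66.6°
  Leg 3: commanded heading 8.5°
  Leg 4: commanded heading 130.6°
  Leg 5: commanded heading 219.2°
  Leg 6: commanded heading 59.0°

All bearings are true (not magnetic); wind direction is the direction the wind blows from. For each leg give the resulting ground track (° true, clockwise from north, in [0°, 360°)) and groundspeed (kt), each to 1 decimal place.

Leg 1: heading 94.9°; drift +8.2° → track 103.1°, groundspeed 65.5 kt
Leg 2: heading 66.6°; drift -13.3° → track 53.3°, groundspeed 68.3 kt
Leg 3: heading 8.5°; drift -25.9° → track 342.6°, groundspeed 114.5 kt
Leg 4: heading 130.6°; drift +25.0° → track 155.6°, groundspeed 88.1 kt
Leg 5: heading 219.2°; drift +13.5° → track 232.7°, groundspeed 156.3 kt
Leg 6: heading 59.0°; drift -17.8° → track 41.2°, groundspeed 72.5 kt

Leg 1: track=103.1°, groundspeed=65.5 kt
Leg 2: track=53.3°, groundspeed=68.3 kt
Leg 3: track=342.6°, groundspeed=114.5 kt
Leg 4: track=155.6°, groundspeed=88.1 kt
Leg 5: track=232.7°, groundspeed=156.3 kt
Leg 6: track=41.2°, groundspeed=72.5 kt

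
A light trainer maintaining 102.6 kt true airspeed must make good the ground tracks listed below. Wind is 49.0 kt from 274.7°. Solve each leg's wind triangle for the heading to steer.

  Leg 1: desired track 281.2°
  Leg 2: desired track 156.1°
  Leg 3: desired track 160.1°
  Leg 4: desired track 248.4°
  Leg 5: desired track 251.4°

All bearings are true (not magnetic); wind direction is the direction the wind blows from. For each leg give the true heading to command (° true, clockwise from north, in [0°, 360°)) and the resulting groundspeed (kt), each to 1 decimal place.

Leg 1: desired track 281.2°; wind correction -3.1° → command heading 278.1°, groundspeed 53.8 kt
Leg 2: desired track 156.1°; wind correction +24.8° → command heading 180.9°, groundspeed 116.6 kt
Leg 3: desired track 160.1°; wind correction +25.7° → command heading 185.8°, groundspeed 112.8 kt
Leg 4: desired track 248.4°; wind correction +12.2° → command heading 260.6°, groundspeed 56.3 kt
Leg 5: desired track 251.4°; wind correction +10.9° → command heading 262.3°, groundspeed 55.7 kt

Leg 1: heading=278.1°, groundspeed=53.8 kt
Leg 2: heading=180.9°, groundspeed=116.6 kt
Leg 3: heading=185.8°, groundspeed=112.8 kt
Leg 4: heading=260.6°, groundspeed=56.3 kt
Leg 5: heading=262.3°, groundspeed=55.7 kt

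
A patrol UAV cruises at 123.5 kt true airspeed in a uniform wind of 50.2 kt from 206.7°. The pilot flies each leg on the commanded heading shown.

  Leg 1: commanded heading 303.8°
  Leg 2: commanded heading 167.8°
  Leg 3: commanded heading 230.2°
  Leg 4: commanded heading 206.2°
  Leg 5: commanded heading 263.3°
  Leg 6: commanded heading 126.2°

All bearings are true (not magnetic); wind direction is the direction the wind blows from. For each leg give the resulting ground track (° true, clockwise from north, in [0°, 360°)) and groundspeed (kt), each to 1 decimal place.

Leg 1: track=324.8°, groundspeed=138.9 kt
Leg 2: track=147.3°, groundspeed=90.1 kt
Leg 3: track=244.7°, groundspeed=80.0 kt
Leg 4: track=205.9°, groundspeed=73.3 kt
Leg 5: track=286.9°, groundspeed=104.6 kt
Leg 6: track=102.9°, groundspeed=125.4 kt

Leg 1: heading 303.8°; drift +21.0° → track 324.8°, groundspeed 138.9 kt
Leg 2: heading 167.8°; drift -20.5° → track 147.3°, groundspeed 90.1 kt
Leg 3: heading 230.2°; drift +14.5° → track 244.7°, groundspeed 80.0 kt
Leg 4: heading 206.2°; drift -0.3° → track 205.9°, groundspeed 73.3 kt
Leg 5: heading 263.3°; drift +23.6° → track 286.9°, groundspeed 104.6 kt
Leg 6: heading 126.2°; drift -23.3° → track 102.9°, groundspeed 125.4 kt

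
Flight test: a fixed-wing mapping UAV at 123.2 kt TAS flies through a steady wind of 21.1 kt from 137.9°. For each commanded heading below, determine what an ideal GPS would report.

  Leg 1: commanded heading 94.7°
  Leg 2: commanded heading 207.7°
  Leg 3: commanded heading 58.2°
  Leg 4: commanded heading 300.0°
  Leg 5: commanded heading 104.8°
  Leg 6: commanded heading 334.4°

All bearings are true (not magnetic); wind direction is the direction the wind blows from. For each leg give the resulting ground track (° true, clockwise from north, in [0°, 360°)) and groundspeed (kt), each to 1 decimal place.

Leg 1: heading 94.7°; drift -7.6° → track 87.1°, groundspeed 108.8 kt
Leg 2: heading 207.7°; drift +9.7° → track 217.4°, groundspeed 117.6 kt
Leg 3: heading 58.2°; drift -9.9° → track 48.3°, groundspeed 121.2 kt
Leg 4: heading 300.0°; drift +2.6° → track 302.6°, groundspeed 143.4 kt
Leg 5: heading 104.8°; drift -6.2° → track 98.6°, groundspeed 106.2 kt
Leg 6: heading 334.4°; drift -2.4° → track 332.0°, groundspeed 143.6 kt

Leg 1: track=87.1°, groundspeed=108.8 kt
Leg 2: track=217.4°, groundspeed=117.6 kt
Leg 3: track=48.3°, groundspeed=121.2 kt
Leg 4: track=302.6°, groundspeed=143.4 kt
Leg 5: track=98.6°, groundspeed=106.2 kt
Leg 6: track=332.0°, groundspeed=143.6 kt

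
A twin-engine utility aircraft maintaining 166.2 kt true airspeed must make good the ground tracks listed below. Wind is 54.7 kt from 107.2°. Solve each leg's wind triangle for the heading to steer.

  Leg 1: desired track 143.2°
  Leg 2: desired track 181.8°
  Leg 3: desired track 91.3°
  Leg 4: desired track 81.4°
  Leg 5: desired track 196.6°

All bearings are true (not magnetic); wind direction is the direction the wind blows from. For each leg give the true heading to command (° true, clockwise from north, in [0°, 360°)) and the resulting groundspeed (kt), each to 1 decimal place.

Leg 1: desired track 143.2°; wind correction -11.2° → command heading 132.0°, groundspeed 118.8 kt
Leg 2: desired track 181.8°; wind correction -18.5° → command heading 163.3°, groundspeed 143.1 kt
Leg 3: desired track 91.3°; wind correction +5.2° → command heading 96.5°, groundspeed 112.9 kt
Leg 4: desired track 81.4°; wind correction +8.2° → command heading 89.6°, groundspeed 115.2 kt
Leg 5: desired track 196.6°; wind correction -19.2° → command heading 177.4°, groundspeed 156.4 kt

Leg 1: heading=132.0°, groundspeed=118.8 kt
Leg 2: heading=163.3°, groundspeed=143.1 kt
Leg 3: heading=96.5°, groundspeed=112.9 kt
Leg 4: heading=89.6°, groundspeed=115.2 kt
Leg 5: heading=177.4°, groundspeed=156.4 kt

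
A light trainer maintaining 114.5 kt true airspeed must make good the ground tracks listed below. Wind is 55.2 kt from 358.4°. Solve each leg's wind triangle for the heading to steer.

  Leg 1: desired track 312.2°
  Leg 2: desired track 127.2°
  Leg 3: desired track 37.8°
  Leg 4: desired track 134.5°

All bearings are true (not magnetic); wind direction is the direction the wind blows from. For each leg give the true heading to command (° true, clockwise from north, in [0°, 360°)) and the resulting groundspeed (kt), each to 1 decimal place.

Leg 1: desired track 312.2°; wind correction +20.4° → command heading 332.6°, groundspeed 69.1 kt
Leg 2: desired track 127.2°; wind correction -22.1° → command heading 105.1°, groundspeed 140.7 kt
Leg 3: desired track 37.8°; wind correction -17.8° → command heading 20.0°, groundspeed 66.4 kt
Leg 4: desired track 134.5°; wind correction -19.5° → command heading 115.0°, groundspeed 147.7 kt

Leg 1: heading=332.6°, groundspeed=69.1 kt
Leg 2: heading=105.1°, groundspeed=140.7 kt
Leg 3: heading=20.0°, groundspeed=66.4 kt
Leg 4: heading=115.0°, groundspeed=147.7 kt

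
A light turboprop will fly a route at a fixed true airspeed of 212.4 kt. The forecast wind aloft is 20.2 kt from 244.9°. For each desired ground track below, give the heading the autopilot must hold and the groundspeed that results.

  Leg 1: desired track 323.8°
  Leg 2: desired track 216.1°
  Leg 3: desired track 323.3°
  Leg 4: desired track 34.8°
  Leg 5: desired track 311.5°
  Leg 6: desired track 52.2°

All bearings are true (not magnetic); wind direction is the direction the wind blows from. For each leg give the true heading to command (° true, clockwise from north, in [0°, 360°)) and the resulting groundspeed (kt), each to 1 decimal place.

Leg 1: heading=318.4°, groundspeed=207.6 kt
Leg 2: heading=218.7°, groundspeed=194.5 kt
Leg 3: heading=318.0°, groundspeed=207.4 kt
Leg 4: heading=32.1°, groundspeed=229.6 kt
Leg 5: heading=306.5°, groundspeed=203.6 kt
Leg 6: heading=51.0°, groundspeed=232.1 kt

Leg 1: desired track 323.8°; wind correction -5.4° → command heading 318.4°, groundspeed 207.6 kt
Leg 2: desired track 216.1°; wind correction +2.6° → command heading 218.7°, groundspeed 194.5 kt
Leg 3: desired track 323.3°; wind correction -5.3° → command heading 318.0°, groundspeed 207.4 kt
Leg 4: desired track 34.8°; wind correction -2.7° → command heading 32.1°, groundspeed 229.6 kt
Leg 5: desired track 311.5°; wind correction -5.0° → command heading 306.5°, groundspeed 203.6 kt
Leg 6: desired track 52.2°; wind correction -1.2° → command heading 51.0°, groundspeed 232.1 kt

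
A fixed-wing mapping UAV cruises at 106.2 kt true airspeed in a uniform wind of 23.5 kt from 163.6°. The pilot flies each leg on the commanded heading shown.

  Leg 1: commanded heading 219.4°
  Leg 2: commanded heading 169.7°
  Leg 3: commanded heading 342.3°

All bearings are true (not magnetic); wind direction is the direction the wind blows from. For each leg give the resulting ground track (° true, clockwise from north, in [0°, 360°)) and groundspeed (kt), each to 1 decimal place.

Leg 1: track=231.2°, groundspeed=95.0 kt
Leg 2: track=171.4°, groundspeed=82.9 kt
Leg 3: track=342.5°, groundspeed=129.7 kt

Leg 1: heading 219.4°; drift +11.8° → track 231.2°, groundspeed 95.0 kt
Leg 2: heading 169.7°; drift +1.7° → track 171.4°, groundspeed 82.9 kt
Leg 3: heading 342.3°; drift +0.2° → track 342.5°, groundspeed 129.7 kt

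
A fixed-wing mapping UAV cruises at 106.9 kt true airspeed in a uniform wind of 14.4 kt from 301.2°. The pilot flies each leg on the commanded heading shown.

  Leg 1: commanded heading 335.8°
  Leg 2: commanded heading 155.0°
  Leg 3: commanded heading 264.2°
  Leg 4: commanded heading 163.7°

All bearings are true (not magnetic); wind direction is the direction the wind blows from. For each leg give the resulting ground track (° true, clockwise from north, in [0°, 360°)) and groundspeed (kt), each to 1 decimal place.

Leg 1: track=340.7°, groundspeed=95.4 kt
Leg 2: track=151.1°, groundspeed=119.1 kt
Leg 3: track=259.0°, groundspeed=95.8 kt
Leg 4: track=159.0°, groundspeed=117.9 kt

Leg 1: heading 335.8°; drift +4.9° → track 340.7°, groundspeed 95.4 kt
Leg 2: heading 155.0°; drift -3.9° → track 151.1°, groundspeed 119.1 kt
Leg 3: heading 264.2°; drift -5.2° → track 259.0°, groundspeed 95.8 kt
Leg 4: heading 163.7°; drift -4.7° → track 159.0°, groundspeed 117.9 kt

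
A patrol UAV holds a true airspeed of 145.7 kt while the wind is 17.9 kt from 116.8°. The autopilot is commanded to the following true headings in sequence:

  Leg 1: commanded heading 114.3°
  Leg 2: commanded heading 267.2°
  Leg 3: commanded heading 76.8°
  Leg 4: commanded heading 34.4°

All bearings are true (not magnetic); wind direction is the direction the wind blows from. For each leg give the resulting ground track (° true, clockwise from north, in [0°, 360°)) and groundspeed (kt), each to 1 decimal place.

Leg 1: heading 114.3°; drift -0.3° → track 114.0°, groundspeed 127.8 kt
Leg 2: heading 267.2°; drift +3.1° → track 270.3°, groundspeed 161.5 kt
Leg 3: heading 76.8°; drift -5.0° → track 71.8°, groundspeed 132.5 kt
Leg 4: heading 34.4°; drift -7.1° → track 27.3°, groundspeed 144.4 kt

Leg 1: track=114.0°, groundspeed=127.8 kt
Leg 2: track=270.3°, groundspeed=161.5 kt
Leg 3: track=71.8°, groundspeed=132.5 kt
Leg 4: track=27.3°, groundspeed=144.4 kt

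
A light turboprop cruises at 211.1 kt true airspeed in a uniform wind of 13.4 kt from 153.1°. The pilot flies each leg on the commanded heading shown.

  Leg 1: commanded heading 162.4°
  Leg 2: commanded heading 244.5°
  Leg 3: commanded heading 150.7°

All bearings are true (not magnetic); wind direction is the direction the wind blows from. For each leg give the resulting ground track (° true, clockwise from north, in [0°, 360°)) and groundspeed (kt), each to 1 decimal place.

Leg 1: track=163.0°, groundspeed=197.9 kt
Leg 2: track=248.1°, groundspeed=211.9 kt
Leg 3: track=150.5°, groundspeed=197.7 kt

Leg 1: heading 162.4°; drift +0.6° → track 163.0°, groundspeed 197.9 kt
Leg 2: heading 244.5°; drift +3.6° → track 248.1°, groundspeed 211.9 kt
Leg 3: heading 150.7°; drift -0.2° → track 150.5°, groundspeed 197.7 kt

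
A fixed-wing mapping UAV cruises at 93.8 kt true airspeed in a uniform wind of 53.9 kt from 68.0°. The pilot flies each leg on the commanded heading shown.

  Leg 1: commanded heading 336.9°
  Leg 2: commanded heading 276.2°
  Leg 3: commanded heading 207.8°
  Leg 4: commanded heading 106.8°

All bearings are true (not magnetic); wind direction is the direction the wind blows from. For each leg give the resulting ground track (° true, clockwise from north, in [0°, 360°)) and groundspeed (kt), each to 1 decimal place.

Leg 1: heading 336.9°; drift -29.6° → track 307.3°, groundspeed 109.1 kt
Leg 2: heading 276.2°; drift -10.2° → track 266.0°, groundspeed 143.6 kt
Leg 3: heading 207.8°; drift +14.5° → track 222.3°, groundspeed 139.4 kt
Leg 4: heading 106.8°; drift +33.1° → track 139.9°, groundspeed 61.8 kt

Leg 1: track=307.3°, groundspeed=109.1 kt
Leg 2: track=266.0°, groundspeed=143.6 kt
Leg 3: track=222.3°, groundspeed=139.4 kt
Leg 4: track=139.9°, groundspeed=61.8 kt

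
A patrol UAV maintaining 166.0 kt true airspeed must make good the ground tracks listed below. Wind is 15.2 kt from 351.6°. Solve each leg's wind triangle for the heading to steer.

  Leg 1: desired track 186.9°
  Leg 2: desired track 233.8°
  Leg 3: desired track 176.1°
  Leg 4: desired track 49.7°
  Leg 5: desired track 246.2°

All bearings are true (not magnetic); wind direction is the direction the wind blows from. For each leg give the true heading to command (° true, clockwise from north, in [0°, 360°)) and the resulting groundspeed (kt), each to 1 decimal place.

Leg 1: desired track 186.9°; wind correction +1.4° → command heading 188.3°, groundspeed 180.6 kt
Leg 2: desired track 233.8°; wind correction +4.6° → command heading 238.4°, groundspeed 172.5 kt
Leg 3: desired track 176.1°; wind correction +0.4° → command heading 176.5°, groundspeed 181.1 kt
Leg 4: desired track 49.7°; wind correction -4.5° → command heading 45.2°, groundspeed 157.5 kt
Leg 5: desired track 246.2°; wind correction +5.1° → command heading 251.3°, groundspeed 169.4 kt

Leg 1: heading=188.3°, groundspeed=180.6 kt
Leg 2: heading=238.4°, groundspeed=172.5 kt
Leg 3: heading=176.5°, groundspeed=181.1 kt
Leg 4: heading=45.2°, groundspeed=157.5 kt
Leg 5: heading=251.3°, groundspeed=169.4 kt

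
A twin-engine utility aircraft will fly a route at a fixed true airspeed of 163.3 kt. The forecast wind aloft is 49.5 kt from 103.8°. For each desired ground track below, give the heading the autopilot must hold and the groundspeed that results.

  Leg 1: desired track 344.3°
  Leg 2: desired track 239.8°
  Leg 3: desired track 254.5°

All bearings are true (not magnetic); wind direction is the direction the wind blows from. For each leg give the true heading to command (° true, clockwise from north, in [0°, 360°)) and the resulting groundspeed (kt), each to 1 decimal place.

Leg 1: heading=359.6°, groundspeed=181.9 kt
Leg 2: heading=227.6°, groundspeed=195.2 kt
Leg 3: heading=246.0°, groundspeed=204.7 kt

Leg 1: desired track 344.3°; wind correction +15.3° → command heading 359.6°, groundspeed 181.9 kt
Leg 2: desired track 239.8°; wind correction -12.2° → command heading 227.6°, groundspeed 195.2 kt
Leg 3: desired track 254.5°; wind correction -8.5° → command heading 246.0°, groundspeed 204.7 kt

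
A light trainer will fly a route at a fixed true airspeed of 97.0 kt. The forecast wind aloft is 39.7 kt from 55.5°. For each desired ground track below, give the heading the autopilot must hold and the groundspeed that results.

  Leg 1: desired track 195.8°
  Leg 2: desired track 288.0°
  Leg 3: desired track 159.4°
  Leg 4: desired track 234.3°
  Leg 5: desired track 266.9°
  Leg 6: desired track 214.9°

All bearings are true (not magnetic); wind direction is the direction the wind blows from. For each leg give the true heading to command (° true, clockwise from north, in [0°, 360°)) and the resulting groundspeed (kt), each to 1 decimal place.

Leg 1: desired track 195.8°; wind correction -15.2° → command heading 180.6°, groundspeed 124.2 kt
Leg 2: desired track 288.0°; wind correction +18.9° → command heading 306.9°, groundspeed 115.9 kt
Leg 3: desired track 159.4°; wind correction -23.4° → command heading 136.0°, groundspeed 98.6 kt
Leg 4: desired track 234.3°; wind correction -0.5° → command heading 233.8°, groundspeed 136.7 kt
Leg 5: desired track 266.9°; wind correction +12.3° → command heading 279.2°, groundspeed 128.7 kt
Leg 6: desired track 214.9°; wind correction -8.3° → command heading 206.6°, groundspeed 133.2 kt

Leg 1: heading=180.6°, groundspeed=124.2 kt
Leg 2: heading=306.9°, groundspeed=115.9 kt
Leg 3: heading=136.0°, groundspeed=98.6 kt
Leg 4: heading=233.8°, groundspeed=136.7 kt
Leg 5: heading=279.2°, groundspeed=128.7 kt
Leg 6: heading=206.6°, groundspeed=133.2 kt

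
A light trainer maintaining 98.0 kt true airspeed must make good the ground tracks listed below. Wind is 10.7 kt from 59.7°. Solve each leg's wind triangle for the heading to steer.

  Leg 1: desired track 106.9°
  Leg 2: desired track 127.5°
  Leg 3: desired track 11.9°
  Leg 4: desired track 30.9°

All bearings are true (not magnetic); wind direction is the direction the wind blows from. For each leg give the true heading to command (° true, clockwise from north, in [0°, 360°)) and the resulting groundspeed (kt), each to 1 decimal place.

Leg 1: desired track 106.9°; wind correction -4.6° → command heading 102.3°, groundspeed 90.4 kt
Leg 2: desired track 127.5°; wind correction -5.8° → command heading 121.7°, groundspeed 93.5 kt
Leg 3: desired track 11.9°; wind correction +4.6° → command heading 16.5°, groundspeed 90.5 kt
Leg 4: desired track 30.9°; wind correction +3.0° → command heading 33.9°, groundspeed 88.5 kt

Leg 1: heading=102.3°, groundspeed=90.4 kt
Leg 2: heading=121.7°, groundspeed=93.5 kt
Leg 3: heading=16.5°, groundspeed=90.5 kt
Leg 4: heading=33.9°, groundspeed=88.5 kt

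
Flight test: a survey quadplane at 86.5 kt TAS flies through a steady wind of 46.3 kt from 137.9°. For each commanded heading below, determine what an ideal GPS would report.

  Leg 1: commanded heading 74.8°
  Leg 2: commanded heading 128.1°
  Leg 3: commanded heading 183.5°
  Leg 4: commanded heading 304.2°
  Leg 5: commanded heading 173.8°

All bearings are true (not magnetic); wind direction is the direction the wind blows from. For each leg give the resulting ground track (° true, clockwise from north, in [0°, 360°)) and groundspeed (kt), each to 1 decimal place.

Leg 1: heading 74.8°; drift -32.2° → track 42.6°, groundspeed 77.5 kt
Leg 2: heading 128.1°; drift -10.9° → track 117.2°, groundspeed 41.6 kt
Leg 3: heading 183.5°; drift +31.4° → track 214.9°, groundspeed 63.4 kt
Leg 4: heading 304.2°; drift +4.8° → track 309.0°, groundspeed 131.9 kt
Leg 5: heading 173.8°; drift +29.0° → track 202.8°, groundspeed 56.0 kt

Leg 1: track=42.6°, groundspeed=77.5 kt
Leg 2: track=117.2°, groundspeed=41.6 kt
Leg 3: track=214.9°, groundspeed=63.4 kt
Leg 4: track=309.0°, groundspeed=131.9 kt
Leg 5: track=202.8°, groundspeed=56.0 kt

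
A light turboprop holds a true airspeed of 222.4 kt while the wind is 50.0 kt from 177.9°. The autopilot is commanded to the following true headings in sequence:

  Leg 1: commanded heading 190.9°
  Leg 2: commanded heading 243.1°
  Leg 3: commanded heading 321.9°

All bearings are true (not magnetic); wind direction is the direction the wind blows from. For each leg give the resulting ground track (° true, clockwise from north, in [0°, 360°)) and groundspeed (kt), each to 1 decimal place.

Leg 1: heading 190.9°; drift +3.7° → track 194.6°, groundspeed 174.0 kt
Leg 2: heading 243.1°; drift +12.7° → track 255.8°, groundspeed 206.5 kt
Leg 3: heading 321.9°; drift +6.4° → track 328.3°, groundspeed 264.5 kt

Leg 1: track=194.6°, groundspeed=174.0 kt
Leg 2: track=255.8°, groundspeed=206.5 kt
Leg 3: track=328.3°, groundspeed=264.5 kt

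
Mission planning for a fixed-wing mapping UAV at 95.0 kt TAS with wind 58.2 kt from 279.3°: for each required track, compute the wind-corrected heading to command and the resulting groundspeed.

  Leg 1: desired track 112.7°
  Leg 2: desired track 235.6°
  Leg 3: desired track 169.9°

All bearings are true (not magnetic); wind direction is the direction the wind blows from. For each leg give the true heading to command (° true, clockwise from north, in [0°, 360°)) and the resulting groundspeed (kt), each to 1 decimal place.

Leg 1: desired track 112.7°; wind correction +8.2° → command heading 120.9°, groundspeed 150.7 kt
Leg 2: desired track 235.6°; wind correction +25.0° → command heading 260.6°, groundspeed 44.0 kt
Leg 3: desired track 169.9°; wind correction +35.3° → command heading 205.2°, groundspeed 96.9 kt

Leg 1: heading=120.9°, groundspeed=150.7 kt
Leg 2: heading=260.6°, groundspeed=44.0 kt
Leg 3: heading=205.2°, groundspeed=96.9 kt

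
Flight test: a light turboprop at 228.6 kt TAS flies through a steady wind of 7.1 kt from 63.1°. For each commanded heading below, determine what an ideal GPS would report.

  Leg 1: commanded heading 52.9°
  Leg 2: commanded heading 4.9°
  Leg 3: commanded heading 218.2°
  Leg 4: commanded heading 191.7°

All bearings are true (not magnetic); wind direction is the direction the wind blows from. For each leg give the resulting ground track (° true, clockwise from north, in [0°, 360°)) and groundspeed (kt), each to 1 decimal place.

Leg 1: track=52.6°, groundspeed=221.6 kt
Leg 2: track=3.4°, groundspeed=224.9 kt
Leg 3: track=218.9°, groundspeed=235.1 kt
Leg 4: track=193.1°, groundspeed=233.1 kt

Leg 1: heading 52.9°; drift -0.3° → track 52.6°, groundspeed 221.6 kt
Leg 2: heading 4.9°; drift -1.5° → track 3.4°, groundspeed 224.9 kt
Leg 3: heading 218.2°; drift +0.7° → track 218.9°, groundspeed 235.1 kt
Leg 4: heading 191.7°; drift +1.4° → track 193.1°, groundspeed 233.1 kt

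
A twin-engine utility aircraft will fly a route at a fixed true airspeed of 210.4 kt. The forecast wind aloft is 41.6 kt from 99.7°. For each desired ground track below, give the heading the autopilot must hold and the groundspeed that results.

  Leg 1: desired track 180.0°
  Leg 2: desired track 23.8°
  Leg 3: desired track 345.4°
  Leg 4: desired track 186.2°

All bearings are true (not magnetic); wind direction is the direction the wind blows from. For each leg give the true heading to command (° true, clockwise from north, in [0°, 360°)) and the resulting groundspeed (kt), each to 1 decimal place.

Leg 1: heading=168.8°, groundspeed=199.4 kt
Leg 2: heading=34.9°, groundspeed=196.4 kt
Leg 3: heading=355.8°, groundspeed=224.1 kt
Leg 4: heading=174.8°, groundspeed=203.7 kt

Leg 1: desired track 180.0°; wind correction -11.2° → command heading 168.8°, groundspeed 199.4 kt
Leg 2: desired track 23.8°; wind correction +11.1° → command heading 34.9°, groundspeed 196.4 kt
Leg 3: desired track 345.4°; wind correction +10.4° → command heading 355.8°, groundspeed 224.1 kt
Leg 4: desired track 186.2°; wind correction -11.4° → command heading 174.8°, groundspeed 203.7 kt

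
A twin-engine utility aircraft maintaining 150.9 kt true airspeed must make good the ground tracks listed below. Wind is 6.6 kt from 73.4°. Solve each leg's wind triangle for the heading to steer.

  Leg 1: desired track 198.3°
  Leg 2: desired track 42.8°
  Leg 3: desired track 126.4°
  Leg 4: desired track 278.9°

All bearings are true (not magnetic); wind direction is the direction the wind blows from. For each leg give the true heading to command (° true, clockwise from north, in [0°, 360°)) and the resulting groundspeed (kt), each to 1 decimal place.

Leg 1: heading=196.2°, groundspeed=154.6 kt
Leg 2: heading=44.1°, groundspeed=145.2 kt
Leg 3: heading=124.4°, groundspeed=146.8 kt
Leg 4: heading=280.0°, groundspeed=156.8 kt

Leg 1: desired track 198.3°; wind correction -2.1° → command heading 196.2°, groundspeed 154.6 kt
Leg 2: desired track 42.8°; wind correction +1.3° → command heading 44.1°, groundspeed 145.2 kt
Leg 3: desired track 126.4°; wind correction -2.0° → command heading 124.4°, groundspeed 146.8 kt
Leg 4: desired track 278.9°; wind correction +1.1° → command heading 280.0°, groundspeed 156.8 kt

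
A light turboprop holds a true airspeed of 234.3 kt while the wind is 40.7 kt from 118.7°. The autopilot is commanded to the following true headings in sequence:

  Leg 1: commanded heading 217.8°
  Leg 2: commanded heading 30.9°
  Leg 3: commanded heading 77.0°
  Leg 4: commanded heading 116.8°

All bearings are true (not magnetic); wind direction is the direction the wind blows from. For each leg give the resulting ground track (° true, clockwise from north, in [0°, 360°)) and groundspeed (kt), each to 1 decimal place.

Leg 1: heading 217.8°; drift +9.5° → track 227.3°, groundspeed 244.1 kt
Leg 2: heading 30.9°; drift -9.9° → track 21.0°, groundspeed 236.3 kt
Leg 3: heading 77.0°; drift -7.6° → track 69.4°, groundspeed 205.7 kt
Leg 4: heading 116.8°; drift -0.4° → track 116.4°, groundspeed 193.6 kt

Leg 1: track=227.3°, groundspeed=244.1 kt
Leg 2: track=21.0°, groundspeed=236.3 kt
Leg 3: track=69.4°, groundspeed=205.7 kt
Leg 4: track=116.4°, groundspeed=193.6 kt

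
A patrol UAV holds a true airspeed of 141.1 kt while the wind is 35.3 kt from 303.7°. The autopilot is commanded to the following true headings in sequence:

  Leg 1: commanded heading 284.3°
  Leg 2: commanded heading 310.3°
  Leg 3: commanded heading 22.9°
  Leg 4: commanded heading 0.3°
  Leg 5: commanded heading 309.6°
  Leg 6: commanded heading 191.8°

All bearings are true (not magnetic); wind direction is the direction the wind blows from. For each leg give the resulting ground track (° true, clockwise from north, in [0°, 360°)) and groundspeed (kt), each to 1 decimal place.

Leg 1: heading 284.3°; drift -6.2° → track 278.1°, groundspeed 108.4 kt
Leg 2: heading 310.3°; drift +2.2° → track 312.5°, groundspeed 106.1 kt
Leg 3: heading 22.9°; drift +14.5° → track 37.4°, groundspeed 138.9 kt
Leg 4: heading 0.3°; drift +13.6° → track 13.9°, groundspeed 125.2 kt
Leg 5: heading 309.6°; drift +2.0° → track 311.6°, groundspeed 106.0 kt
Leg 6: heading 191.8°; drift -12.0° → track 179.8°, groundspeed 157.7 kt

Leg 1: track=278.1°, groundspeed=108.4 kt
Leg 2: track=312.5°, groundspeed=106.1 kt
Leg 3: track=37.4°, groundspeed=138.9 kt
Leg 4: track=13.9°, groundspeed=125.2 kt
Leg 5: track=311.6°, groundspeed=106.0 kt
Leg 6: track=179.8°, groundspeed=157.7 kt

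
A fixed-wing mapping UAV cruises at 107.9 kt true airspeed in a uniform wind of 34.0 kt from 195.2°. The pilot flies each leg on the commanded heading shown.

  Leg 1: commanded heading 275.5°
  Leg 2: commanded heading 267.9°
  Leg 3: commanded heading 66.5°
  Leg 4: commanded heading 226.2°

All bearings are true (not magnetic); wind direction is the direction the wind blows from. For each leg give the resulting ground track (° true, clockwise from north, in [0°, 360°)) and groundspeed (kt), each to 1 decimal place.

Leg 1: heading 275.5°; drift +18.2° → track 293.7°, groundspeed 107.5 kt
Leg 2: heading 267.9°; drift +18.4° → track 286.3°, groundspeed 103.0 kt
Leg 3: heading 66.5°; drift -11.6° → track 54.9°, groundspeed 131.9 kt
Leg 4: heading 226.2°; drift +12.5° → track 238.7°, groundspeed 80.7 kt

Leg 1: track=293.7°, groundspeed=107.5 kt
Leg 2: track=286.3°, groundspeed=103.0 kt
Leg 3: track=54.9°, groundspeed=131.9 kt
Leg 4: track=238.7°, groundspeed=80.7 kt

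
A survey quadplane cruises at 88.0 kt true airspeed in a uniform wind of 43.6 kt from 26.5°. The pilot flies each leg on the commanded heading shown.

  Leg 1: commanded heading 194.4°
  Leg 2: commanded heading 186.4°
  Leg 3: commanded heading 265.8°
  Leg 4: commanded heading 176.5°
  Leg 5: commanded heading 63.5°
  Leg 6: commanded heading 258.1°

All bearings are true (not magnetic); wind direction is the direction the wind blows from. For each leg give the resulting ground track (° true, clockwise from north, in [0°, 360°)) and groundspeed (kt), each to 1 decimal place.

Leg 1: heading 194.4°; drift +4.0° → track 198.4°, groundspeed 131.0 kt
Leg 2: heading 186.4°; drift +6.6° → track 193.0°, groundspeed 129.8 kt
Leg 3: heading 265.8°; drift -18.8° → track 247.0°, groundspeed 116.5 kt
Leg 4: heading 176.5°; drift +9.8° → track 186.3°, groundspeed 127.6 kt
Leg 5: heading 63.5°; drift +26.3° → track 89.8°, groundspeed 59.3 kt
Leg 6: heading 258.1°; drift -16.5° → track 241.6°, groundspeed 120.0 kt

Leg 1: track=198.4°, groundspeed=131.0 kt
Leg 2: track=193.0°, groundspeed=129.8 kt
Leg 3: track=247.0°, groundspeed=116.5 kt
Leg 4: track=186.3°, groundspeed=127.6 kt
Leg 5: track=89.8°, groundspeed=59.3 kt
Leg 6: track=241.6°, groundspeed=120.0 kt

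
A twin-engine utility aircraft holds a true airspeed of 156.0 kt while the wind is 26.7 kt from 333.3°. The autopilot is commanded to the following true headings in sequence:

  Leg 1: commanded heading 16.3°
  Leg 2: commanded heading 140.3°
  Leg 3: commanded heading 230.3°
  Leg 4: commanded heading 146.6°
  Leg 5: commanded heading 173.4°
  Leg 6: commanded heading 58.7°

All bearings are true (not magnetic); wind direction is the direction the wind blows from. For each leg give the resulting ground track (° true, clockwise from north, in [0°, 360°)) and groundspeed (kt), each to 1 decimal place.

Leg 1: heading 16.3°; drift +7.6° → track 23.9°, groundspeed 137.7 kt
Leg 2: heading 140.3°; drift +1.9° → track 142.2°, groundspeed 182.1 kt
Leg 3: heading 230.3°; drift -9.1° → track 221.2°, groundspeed 164.1 kt
Leg 4: heading 146.6°; drift +1.0° → track 147.6°, groundspeed 182.5 kt
Leg 5: heading 173.4°; drift -2.9° → track 170.5°, groundspeed 181.3 kt
Leg 6: heading 58.7°; drift +9.8° → track 68.5°, groundspeed 156.1 kt

Leg 1: track=23.9°, groundspeed=137.7 kt
Leg 2: track=142.2°, groundspeed=182.1 kt
Leg 3: track=221.2°, groundspeed=164.1 kt
Leg 4: track=147.6°, groundspeed=182.5 kt
Leg 5: track=170.5°, groundspeed=181.3 kt
Leg 6: track=68.5°, groundspeed=156.1 kt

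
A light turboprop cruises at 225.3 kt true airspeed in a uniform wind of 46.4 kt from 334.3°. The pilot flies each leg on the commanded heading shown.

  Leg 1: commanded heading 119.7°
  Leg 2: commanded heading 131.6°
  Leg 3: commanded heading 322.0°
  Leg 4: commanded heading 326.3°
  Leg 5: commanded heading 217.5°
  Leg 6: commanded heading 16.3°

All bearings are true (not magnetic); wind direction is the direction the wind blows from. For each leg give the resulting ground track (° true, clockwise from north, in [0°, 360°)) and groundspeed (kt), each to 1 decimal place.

Leg 1: track=125.4°, groundspeed=264.8 kt
Leg 2: track=135.4°, groundspeed=268.7 kt
Leg 3: track=318.9°, groundspeed=180.2 kt
Leg 4: track=324.2°, groundspeed=179.5 kt
Leg 5: track=208.0°, groundspeed=249.7 kt
Leg 6: track=25.5°, groundspeed=193.3 kt

Leg 1: heading 119.7°; drift +5.7° → track 125.4°, groundspeed 264.8 kt
Leg 2: heading 131.6°; drift +3.8° → track 135.4°, groundspeed 268.7 kt
Leg 3: heading 322.0°; drift -3.1° → track 318.9°, groundspeed 180.2 kt
Leg 4: heading 326.3°; drift -2.1° → track 324.2°, groundspeed 179.5 kt
Leg 5: heading 217.5°; drift -9.5° → track 208.0°, groundspeed 249.7 kt
Leg 6: heading 16.3°; drift +9.2° → track 25.5°, groundspeed 193.3 kt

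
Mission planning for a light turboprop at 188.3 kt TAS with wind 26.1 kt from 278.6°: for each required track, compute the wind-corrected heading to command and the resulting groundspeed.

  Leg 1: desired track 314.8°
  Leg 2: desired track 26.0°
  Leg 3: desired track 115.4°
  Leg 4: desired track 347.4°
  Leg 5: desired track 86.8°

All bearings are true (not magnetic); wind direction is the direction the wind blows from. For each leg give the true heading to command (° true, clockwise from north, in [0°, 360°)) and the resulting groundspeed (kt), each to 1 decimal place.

Leg 1: heading=310.1°, groundspeed=166.6 kt
Leg 2: heading=18.4°, groundspeed=194.5 kt
Leg 3: heading=117.7°, groundspeed=213.1 kt
Leg 4: heading=340.0°, groundspeed=177.3 kt
Leg 5: heading=85.2°, groundspeed=213.8 kt

Leg 1: desired track 314.8°; wind correction -4.7° → command heading 310.1°, groundspeed 166.6 kt
Leg 2: desired track 26.0°; wind correction -7.6° → command heading 18.4°, groundspeed 194.5 kt
Leg 3: desired track 115.4°; wind correction +2.3° → command heading 117.7°, groundspeed 213.1 kt
Leg 4: desired track 347.4°; wind correction -7.4° → command heading 340.0°, groundspeed 177.3 kt
Leg 5: desired track 86.8°; wind correction -1.6° → command heading 85.2°, groundspeed 213.8 kt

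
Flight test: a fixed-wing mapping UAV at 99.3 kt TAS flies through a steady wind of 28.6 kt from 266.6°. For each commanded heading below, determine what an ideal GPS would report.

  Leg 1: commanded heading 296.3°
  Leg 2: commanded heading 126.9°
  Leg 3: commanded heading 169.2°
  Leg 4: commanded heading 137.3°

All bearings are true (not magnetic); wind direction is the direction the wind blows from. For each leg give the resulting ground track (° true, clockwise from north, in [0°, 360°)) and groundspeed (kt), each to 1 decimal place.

Leg 1: heading 296.3°; drift +10.8° → track 307.1°, groundspeed 75.8 kt
Leg 2: heading 126.9°; drift -8.7° → track 118.2°, groundspeed 122.5 kt
Leg 3: heading 169.2°; drift -15.4° → track 153.8°, groundspeed 106.8 kt
Leg 4: heading 137.3°; drift -10.7° → track 126.6°, groundspeed 119.5 kt

Leg 1: track=307.1°, groundspeed=75.8 kt
Leg 2: track=118.2°, groundspeed=122.5 kt
Leg 3: track=153.8°, groundspeed=106.8 kt
Leg 4: track=126.6°, groundspeed=119.5 kt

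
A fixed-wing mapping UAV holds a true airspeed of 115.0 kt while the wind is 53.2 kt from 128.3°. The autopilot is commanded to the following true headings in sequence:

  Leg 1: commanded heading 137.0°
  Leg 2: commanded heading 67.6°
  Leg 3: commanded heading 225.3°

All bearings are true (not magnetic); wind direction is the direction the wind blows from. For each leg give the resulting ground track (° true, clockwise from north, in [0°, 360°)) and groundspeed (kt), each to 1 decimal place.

Leg 1: heading 137.0°; drift +7.3° → track 144.3°, groundspeed 62.9 kt
Leg 2: heading 67.6°; drift -27.5° → track 40.1°, groundspeed 100.3 kt
Leg 3: heading 225.3°; drift +23.5° → track 248.8°, groundspeed 132.5 kt

Leg 1: track=144.3°, groundspeed=62.9 kt
Leg 2: track=40.1°, groundspeed=100.3 kt
Leg 3: track=248.8°, groundspeed=132.5 kt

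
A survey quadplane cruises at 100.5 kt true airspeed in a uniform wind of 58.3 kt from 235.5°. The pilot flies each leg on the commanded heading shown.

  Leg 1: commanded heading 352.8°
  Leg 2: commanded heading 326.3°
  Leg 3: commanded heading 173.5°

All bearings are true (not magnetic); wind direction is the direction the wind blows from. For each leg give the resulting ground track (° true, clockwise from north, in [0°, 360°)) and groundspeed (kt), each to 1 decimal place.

Leg 1: track=15.0°, groundspeed=137.4 kt
Leg 2: track=356.2°, groundspeed=116.9 kt
Leg 3: track=138.4°, groundspeed=89.4 kt

Leg 1: heading 352.8°; drift +22.2° → track 15.0°, groundspeed 137.4 kt
Leg 2: heading 326.3°; drift +29.9° → track 356.2°, groundspeed 116.9 kt
Leg 3: heading 173.5°; drift -35.1° → track 138.4°, groundspeed 89.4 kt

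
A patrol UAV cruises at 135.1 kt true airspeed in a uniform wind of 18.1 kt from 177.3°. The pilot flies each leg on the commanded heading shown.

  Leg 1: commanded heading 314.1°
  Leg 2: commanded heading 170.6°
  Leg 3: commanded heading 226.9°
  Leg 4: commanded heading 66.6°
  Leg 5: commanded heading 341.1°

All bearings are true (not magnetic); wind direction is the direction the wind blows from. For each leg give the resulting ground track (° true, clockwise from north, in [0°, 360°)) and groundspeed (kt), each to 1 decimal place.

Leg 1: track=318.9°, groundspeed=148.8 kt
Leg 2: track=169.6°, groundspeed=117.1 kt
Leg 3: track=233.3°, groundspeed=124.1 kt
Leg 4: track=59.8°, groundspeed=142.5 kt
Leg 5: track=343.0°, groundspeed=152.6 kt

Leg 1: heading 314.1°; drift +4.8° → track 318.9°, groundspeed 148.8 kt
Leg 2: heading 170.6°; drift -1.0° → track 169.6°, groundspeed 117.1 kt
Leg 3: heading 226.9°; drift +6.4° → track 233.3°, groundspeed 124.1 kt
Leg 4: heading 66.6°; drift -6.8° → track 59.8°, groundspeed 142.5 kt
Leg 5: heading 341.1°; drift +1.9° → track 343.0°, groundspeed 152.6 kt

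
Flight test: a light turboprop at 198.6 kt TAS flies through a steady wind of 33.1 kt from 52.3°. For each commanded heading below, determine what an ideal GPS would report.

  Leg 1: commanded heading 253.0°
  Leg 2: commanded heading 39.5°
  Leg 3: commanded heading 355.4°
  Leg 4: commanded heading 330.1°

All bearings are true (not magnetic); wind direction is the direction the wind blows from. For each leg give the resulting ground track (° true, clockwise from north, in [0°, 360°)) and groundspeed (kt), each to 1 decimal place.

Leg 1: track=250.1°, groundspeed=229.9 kt
Leg 2: track=37.0°, groundspeed=166.5 kt
Leg 3: track=346.7°, groundspeed=182.6 kt
Leg 4: track=320.5°, groundspeed=196.9 kt

Leg 1: heading 253.0°; drift -2.9° → track 250.1°, groundspeed 229.9 kt
Leg 2: heading 39.5°; drift -2.5° → track 37.0°, groundspeed 166.5 kt
Leg 3: heading 355.4°; drift -8.7° → track 346.7°, groundspeed 182.6 kt
Leg 4: heading 330.1°; drift -9.6° → track 320.5°, groundspeed 196.9 kt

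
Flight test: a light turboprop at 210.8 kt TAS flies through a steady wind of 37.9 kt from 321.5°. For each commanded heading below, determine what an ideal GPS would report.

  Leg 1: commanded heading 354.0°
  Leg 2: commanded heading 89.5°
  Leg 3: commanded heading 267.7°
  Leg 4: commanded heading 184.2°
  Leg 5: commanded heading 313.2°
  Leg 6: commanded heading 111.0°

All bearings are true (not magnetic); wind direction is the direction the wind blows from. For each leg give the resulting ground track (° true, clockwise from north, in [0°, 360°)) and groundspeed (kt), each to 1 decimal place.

Leg 1: track=0.5°, groundspeed=180.0 kt
Leg 2: track=96.8°, groundspeed=236.0 kt
Leg 3: track=258.5°, groundspeed=190.9 kt
Leg 4: track=178.1°, groundspeed=240.0 kt
Leg 5: track=311.4°, groundspeed=173.4 kt
Leg 6: track=115.5°, groundspeed=244.2 kt

Leg 1: heading 354.0°; drift +6.5° → track 0.5°, groundspeed 180.0 kt
Leg 2: heading 89.5°; drift +7.3° → track 96.8°, groundspeed 236.0 kt
Leg 3: heading 267.7°; drift -9.2° → track 258.5°, groundspeed 190.9 kt
Leg 4: heading 184.2°; drift -6.1° → track 178.1°, groundspeed 240.0 kt
Leg 5: heading 313.2°; drift -1.8° → track 311.4°, groundspeed 173.4 kt
Leg 6: heading 111.0°; drift +4.5° → track 115.5°, groundspeed 244.2 kt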